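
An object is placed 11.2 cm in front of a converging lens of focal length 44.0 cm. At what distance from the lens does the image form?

Lens equation: 1/v = 1/f − 1/u = 1/(44.00) − 1/(11.2) = 0.02273 − 0.08929 = -0.06656, so v = -15.0 cm.
The image is virtual, upright and enlarged, on the same side as the object.

15.0 cm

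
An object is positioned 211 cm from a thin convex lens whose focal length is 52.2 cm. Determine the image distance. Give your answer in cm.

Lens equation: 1/s_i = 1/f − 1/s_o = 1/(52.20) − 1/(211) = 0.01916 − 0.004739 = 0.01442, so s_i = 69.4 cm.
The image is real, inverted and reduced, on the far side of the lens.

69.4 cm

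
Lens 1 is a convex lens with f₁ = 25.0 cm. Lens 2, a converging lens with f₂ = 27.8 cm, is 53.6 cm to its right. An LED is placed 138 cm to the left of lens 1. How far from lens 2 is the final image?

Lens 1: 1/d_i1 = 1/f₁ − 1/d_o1 = 1/(25.0) − 1/(138) = 0.03275, so d_i1 = 30.53 cm.
The intermediate image is 30.53 cm to the right of lens 1, which is 53.6 − (30.53) = 23.07 cm to the left of lens 2, so d_o2 = +23.07 cm.
Lens 2: 1/d_i2 = 1/f₂ − 1/d_o2 = 1/(27.8) − 1/(23.07) = -0.007375, so d_i2 = -136 cm.
The final image is virtual, 136 cm to the left of lens 2 (overall magnification ≈ -1.3).

136 cm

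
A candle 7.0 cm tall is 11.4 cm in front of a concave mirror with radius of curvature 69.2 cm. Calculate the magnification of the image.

f = R/2 = 69.2/2 = 34.60 cm.
1/d_i = 1/f − 1/d_o = 1/(34.60) − 1/(11.4) = -0.05882, so d_i = -17.00 cm.
m = −d_i/d_o = −(-17.00)/(11.4) = +1.49.
The image is virtual, upright and enlarged, behind the mirror.

m = +1.49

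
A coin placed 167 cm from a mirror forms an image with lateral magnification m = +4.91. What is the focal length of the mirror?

f = 210 cm (concave)

m = −d_i/d_o ⇒ d_i = −m·d_o = −(+4.91)·(167) = -820.0 cm.
1/f = 1/d_o + 1/d_i = 1/(167) + 1/(-820.0) = 0.004769, so f = 210 cm.
Since f is positive, the mirror is concave.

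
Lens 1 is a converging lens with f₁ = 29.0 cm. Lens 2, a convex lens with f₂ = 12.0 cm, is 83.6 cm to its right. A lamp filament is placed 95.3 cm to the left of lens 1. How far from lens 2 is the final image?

16.8 cm

Lens 1: 1/d_i1 = 1/f₁ − 1/d_o1 = 1/(29.0) − 1/(95.3) = 0.02399, so d_i1 = 41.68 cm.
The intermediate image is 41.68 cm to the right of lens 1, which is 83.6 − (41.68) = 41.92 cm to the left of lens 2, so d_o2 = +41.92 cm.
Lens 2: 1/d_i2 = 1/f₂ − 1/d_o2 = 1/(12.0) − 1/(41.92) = 0.05948, so d_i2 = 16.8 cm.
The final image is real, 16.8 cm to the right of lens 2 (overall magnification ≈ 0.18).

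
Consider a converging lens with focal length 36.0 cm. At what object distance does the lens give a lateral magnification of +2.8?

m = −d_i/d_o ⇒ d_i = −m·d_o.
1/f = 1/d_o + 1/d_i = 1/d_o − 1/(m·d_o) = (1 − 1/m)/d_o, so d_o = f(1 − 1/m) = (36.00)(1 − 1/(+2.8)) = 23.1 cm.

23.1 cm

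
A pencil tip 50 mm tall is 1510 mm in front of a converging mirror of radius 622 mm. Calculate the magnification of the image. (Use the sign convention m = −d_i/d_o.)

f = R/2 = 622/2 = 311.0 mm.
1/d_i = 1/f − 1/d_o = 1/(311.0) − 1/(1510) = 0.002553, so d_i = 391.7 mm.
m = −d_i/d_o = −(391.7)/(1510) = -0.259.
The image is real, inverted and reduced, in front of the mirror.

m = -0.259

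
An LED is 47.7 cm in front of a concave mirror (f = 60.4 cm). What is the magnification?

1/d_i = 1/f − 1/d_o = 1/(60.40) − 1/(47.7) = -0.004408, so d_i = -226.9 cm.
m = −d_i/d_o = −(-226.9)/(47.7) = +4.76.
The image is virtual, upright and enlarged, behind the mirror.

m = +4.76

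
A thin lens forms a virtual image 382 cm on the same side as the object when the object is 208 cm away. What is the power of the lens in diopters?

P = +0.219 D

Virtual image ⇒ d_i = −382 cm.
1/f = 1/d_o + 1/d_i = 1/(208) + 1/(-382) = 0.002190 cm⁻¹.
f = 456.6 cm = 4.566 m, so P = 1/f = +0.219 D.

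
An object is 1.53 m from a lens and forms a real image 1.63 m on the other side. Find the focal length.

f = 0.789 m (converging)

Real image ⇒ d_i = +1.63 m.
1/f = 1/d_o + 1/d_i = 1/(1.53) + 1/(1.63) = 1.267, so f = 0.789 m.
Since f is positive, the lens is converging.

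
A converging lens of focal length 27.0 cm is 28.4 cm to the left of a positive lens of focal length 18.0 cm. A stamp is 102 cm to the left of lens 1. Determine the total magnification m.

m = -0.246

Lens 1: 1/d_i1 = 1/(27.0) − 1/(102) = 0.02723, so d_i1 = 36.72 cm; m₁ = −d_i1/d_o1 = -0.3600.
d_o2 = 28.4 − (36.72) = -8.320 cm (virtual object).
Lens 2: 1/d_i2 = 1/(18.0) − 1/(-8.320) = 0.1757, so d_i2 = 5.690 cm; m₂ = −d_i2/d_o2 = +0.6839.
m = m₁·m₂ = (-0.3600)(+0.6839) = -0.246.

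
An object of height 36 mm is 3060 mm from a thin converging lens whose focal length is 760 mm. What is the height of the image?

11.9 mm

1/d_i = 1/f − 1/d_o = 1/(760.0) − 1/(3060) = 0.0009890, so d_i = 1011 mm.
m = −d_i/d_o = -0.3304.
|h_i| = |m|·h_o = 0.3304 × 36 = 11.9 mm. The image is real, inverted and reduced, on the far side of the lens.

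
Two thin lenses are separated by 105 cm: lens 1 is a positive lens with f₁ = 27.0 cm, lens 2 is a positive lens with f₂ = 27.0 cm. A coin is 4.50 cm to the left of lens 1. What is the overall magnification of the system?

m = -0.388

Lens 1: 1/d_i1 = 1/(27.0) − 1/(4.50) = -0.1852, so d_i1 = -5.400 cm; m₁ = −d_i1/d_o1 = +1.200.
d_o2 = 105 − (-5.400) = 110.4 cm.
Lens 2: 1/d_i2 = 1/(27.0) − 1/(110.4) = 0.02798, so d_i2 = 35.74 cm; m₂ = −d_i2/d_o2 = -0.3237.
m = m₁·m₂ = (+1.200)(-0.3237) = -0.388.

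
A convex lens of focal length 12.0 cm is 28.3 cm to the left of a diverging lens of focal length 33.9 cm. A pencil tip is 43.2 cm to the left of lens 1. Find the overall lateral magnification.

Lens 1: 1/d_i1 = 1/(12.0) − 1/(43.2) = 0.06019, so d_i1 = 16.62 cm; m₁ = −d_i1/d_o1 = -0.3847.
d_o2 = 28.3 − (16.62) = 11.68 cm.
f₂ = −33.9 cm (diverging).
Lens 2: 1/d_i2 = 1/(-33.9) − 1/(11.68) = -0.1151, so d_i2 = -8.687 cm; m₂ = −d_i2/d_o2 = +0.7437.
m = m₁·m₂ = (-0.3847)(+0.7437) = -0.286.

m = -0.286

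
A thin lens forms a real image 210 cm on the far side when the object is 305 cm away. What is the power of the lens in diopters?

P = +0.804 D

d_i = +210 cm.
1/f = 1/d_o + 1/d_i = 1/(305) + 1/(210) = 0.008041 cm⁻¹.
f = 124.4 cm = 1.244 m, so P = 1/f = +0.804 D.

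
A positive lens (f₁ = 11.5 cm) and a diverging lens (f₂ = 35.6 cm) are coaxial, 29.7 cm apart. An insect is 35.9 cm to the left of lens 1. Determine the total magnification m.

m = -0.347

Lens 1: 1/d_i1 = 1/(11.5) − 1/(35.9) = 0.05910, so d_i1 = 16.92 cm; m₁ = −d_i1/d_o1 = -0.4713.
d_o2 = 29.7 − (16.92) = 12.78 cm.
f₂ = −35.6 cm (diverging).
Lens 2: 1/d_i2 = 1/(-35.6) − 1/(12.78) = -0.1063, so d_i2 = -9.404 cm; m₂ = −d_i2/d_o2 = +0.7358.
m = m₁·m₂ = (-0.4713)(+0.7358) = -0.347.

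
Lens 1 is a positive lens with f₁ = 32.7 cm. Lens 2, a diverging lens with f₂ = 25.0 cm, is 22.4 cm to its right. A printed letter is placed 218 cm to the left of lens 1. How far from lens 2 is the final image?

45.0 cm

Lens 1: 1/d_i1 = 1/f₁ − 1/d_o1 = 1/(32.7) − 1/(218) = 0.02599, so d_i1 = 38.47 cm.
The intermediate image is 38.47 cm to the right of lens 1, which lies 16.07 cm to the right of lens 2 — a virtual object — so d_o2 = −16.07 cm.
Lens 2 is diverging, so f₂ = −25.0 cm.
Lens 2: 1/d_i2 = 1/f₂ − 1/d_o2 = 1/(-25.0) − 1/(-16.07) = 0.02223, so d_i2 = 45.0 cm.
The final image is real, 45.0 cm to the right of lens 2 (overall magnification ≈ -0.49).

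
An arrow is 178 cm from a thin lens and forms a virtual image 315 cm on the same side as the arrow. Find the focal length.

f = 409 cm (converging)

Virtual image ⇒ d_i = −315 cm.
1/f = 1/d_o + 1/d_i = 1/(178) + 1/(-315) = 0.002443, so f = 409 cm.
Since f is positive, the thin lens is converging.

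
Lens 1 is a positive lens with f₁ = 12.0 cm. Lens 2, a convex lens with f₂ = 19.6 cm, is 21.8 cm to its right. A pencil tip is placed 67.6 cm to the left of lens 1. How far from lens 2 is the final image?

Lens 1: 1/d_i1 = 1/f₁ − 1/d_o1 = 1/(12.0) − 1/(67.6) = 0.06854, so d_i1 = 14.59 cm.
The intermediate image is 14.59 cm to the right of lens 1, which is 21.8 − (14.59) = 7.210 cm to the left of lens 2, so d_o2 = +7.210 cm.
Lens 2: 1/d_i2 = 1/f₂ − 1/d_o2 = 1/(19.6) − 1/(7.210) = -0.08768, so d_i2 = -11.4 cm.
The final image is virtual, 11.4 cm to the left of lens 2 (overall magnification ≈ -0.34).

11.4 cm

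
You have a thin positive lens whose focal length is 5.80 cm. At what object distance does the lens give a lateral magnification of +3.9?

m = −d_i/d_o ⇒ d_i = −m·d_o.
1/f = 1/d_o + 1/d_i = 1/d_o − 1/(m·d_o) = (1 − 1/m)/d_o, so d_o = f(1 − 1/m) = (5.800)(1 − 1/(+3.9)) = 4.31 cm.

4.31 cm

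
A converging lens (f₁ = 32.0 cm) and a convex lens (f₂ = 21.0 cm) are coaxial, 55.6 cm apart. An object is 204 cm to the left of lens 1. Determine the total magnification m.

Lens 1: 1/d_i1 = 1/(32.0) − 1/(204) = 0.02635, so d_i1 = 37.95 cm; m₁ = −d_i1/d_o1 = -0.1860.
d_o2 = 55.6 − (37.95) = 17.65 cm.
Lens 2: 1/d_i2 = 1/(21.0) − 1/(17.65) = -0.009038, so d_i2 = -110.6 cm; m₂ = −d_i2/d_o2 = +6.269.
m = m₁·m₂ = (-0.1860)(+6.269) = -1.17.

m = -1.17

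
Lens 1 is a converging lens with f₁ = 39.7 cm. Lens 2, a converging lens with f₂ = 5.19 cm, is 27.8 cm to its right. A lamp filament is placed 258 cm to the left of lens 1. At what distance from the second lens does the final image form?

Lens 1: 1/d_i1 = 1/f₁ − 1/d_o1 = 1/(39.7) − 1/(258) = 0.02131, so d_i1 = 46.92 cm.
The intermediate image is 46.92 cm to the right of lens 1, which lies 19.12 cm to the right of lens 2 — a virtual object — so d_o2 = −19.12 cm.
Lens 2: 1/d_i2 = 1/f₂ − 1/d_o2 = 1/(5.19) − 1/(-19.12) = 0.2450, so d_i2 = 4.08 cm.
The final image is real, 4.08 cm to the right of lens 2 (overall magnification ≈ -0.039).

4.08 cm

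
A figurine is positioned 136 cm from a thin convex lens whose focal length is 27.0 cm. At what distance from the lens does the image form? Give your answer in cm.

Lens equation: 1/v = 1/f − 1/u = 1/(27.00) − 1/(136) = 0.03704 − 0.007353 = 0.02968, so v = 33.7 cm.
The image is real, inverted and reduced, on the far side of the lens.

33.7 cm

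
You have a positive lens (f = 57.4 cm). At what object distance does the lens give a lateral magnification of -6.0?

67.0 cm

m = −d_i/d_o ⇒ d_i = −m·d_o.
1/f = 1/d_o + 1/d_i = 1/d_o − 1/(m·d_o) = (1 − 1/m)/d_o, so d_o = f(1 − 1/m) = (57.40)(1 − 1/(-6.0)) = 67.0 cm.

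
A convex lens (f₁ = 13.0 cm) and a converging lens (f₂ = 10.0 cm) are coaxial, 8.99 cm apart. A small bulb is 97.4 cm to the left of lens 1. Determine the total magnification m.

m = -0.0962

Lens 1: 1/d_i1 = 1/(13.0) − 1/(97.4) = 0.06666, so d_i1 = 15.00 cm; m₁ = −d_i1/d_o1 = -0.1540.
d_o2 = 8.99 − (15.00) = -6.010 cm (virtual object).
Lens 2: 1/d_i2 = 1/(10.0) − 1/(-6.010) = 0.2664, so d_i2 = 3.754 cm; m₂ = −d_i2/d_o2 = +0.6246.
m = m₁·m₂ = (-0.1540)(+0.6246) = -0.0962.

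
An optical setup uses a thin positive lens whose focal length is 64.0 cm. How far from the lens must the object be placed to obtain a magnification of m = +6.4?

54.0 cm

m = −d_i/d_o ⇒ d_i = −m·d_o.
1/f = 1/d_o + 1/d_i = 1/d_o − 1/(m·d_o) = (1 − 1/m)/d_o, so d_o = f(1 − 1/m) = (64.00)(1 − 1/(+6.4)) = 54.0 cm.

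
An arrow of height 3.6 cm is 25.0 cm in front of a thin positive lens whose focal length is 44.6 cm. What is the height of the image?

8.19 cm

1/d_i = 1/f − 1/d_o = 1/(44.60) − 1/(25.0) = -0.01758, so d_i = -56.89 cm.
m = −d_i/d_o = +2.276.
|h_i| = |m|·h_o = 2.276 × 3.6 = 8.19 cm. The image is virtual, upright and enlarged, on the same side as the object.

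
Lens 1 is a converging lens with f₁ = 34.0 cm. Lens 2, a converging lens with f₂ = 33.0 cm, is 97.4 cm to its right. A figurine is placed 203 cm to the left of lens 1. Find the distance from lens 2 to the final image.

79.2 cm

Lens 1: 1/d_i1 = 1/f₁ − 1/d_o1 = 1/(34.0) − 1/(203) = 0.02449, so d_i1 = 40.84 cm.
The intermediate image is 40.84 cm to the right of lens 1, which is 97.4 − (40.84) = 56.56 cm to the left of lens 2, so d_o2 = +56.56 cm.
Lens 2: 1/d_i2 = 1/f₂ − 1/d_o2 = 1/(33.0) − 1/(56.56) = 0.01262, so d_i2 = 79.2 cm.
The final image is real, 79.2 cm to the right of lens 2 (overall magnification ≈ 0.28).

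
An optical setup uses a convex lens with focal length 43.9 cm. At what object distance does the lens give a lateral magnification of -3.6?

56.1 cm

m = −d_i/d_o ⇒ d_i = −m·d_o.
1/f = 1/d_o + 1/d_i = 1/d_o − 1/(m·d_o) = (1 − 1/m)/d_o, so d_o = f(1 − 1/m) = (43.90)(1 − 1/(-3.6)) = 56.1 cm.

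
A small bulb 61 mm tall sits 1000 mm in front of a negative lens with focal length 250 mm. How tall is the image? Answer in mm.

For a negative lens, f = -250 mm.
1/d_i = 1/f − 1/d_o = 1/(-250.0) − 1/(1000) = -0.005000, so d_i = -200.0 mm.
m = −d_i/d_o = +0.2000.
|h_i| = |m|·h_o = 0.2000 × 61 = 12.2 mm. The image is virtual, upright and reduced, on the same side as the object.

12.2 mm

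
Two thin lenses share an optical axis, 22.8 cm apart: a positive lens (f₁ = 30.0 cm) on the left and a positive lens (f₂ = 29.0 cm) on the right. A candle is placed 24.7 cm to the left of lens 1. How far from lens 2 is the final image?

35.3 cm

Lens 1: 1/d_i1 = 1/f₁ − 1/d_o1 = 1/(30.0) − 1/(24.7) = -0.007152, so d_i1 = -139.8 cm.
The intermediate image is 139.8 cm to the left of lens 1 (virtual), which is 22.8 − (-139.8) = 162.6 cm to the left of lens 2, so d_o2 = +162.6 cm.
Lens 2: 1/d_i2 = 1/f₂ − 1/d_o2 = 1/(29.0) − 1/(162.6) = 0.02833, so d_i2 = 35.3 cm.
The final image is real, 35.3 cm to the right of lens 2 (overall magnification ≈ -1.2).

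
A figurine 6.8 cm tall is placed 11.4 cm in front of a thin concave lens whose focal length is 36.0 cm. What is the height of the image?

For a concave lens, f = -36.0 cm.
1/d_i = 1/f − 1/d_o = 1/(-36.00) − 1/(11.4) = -0.1155, so d_i = -8.658 cm.
m = −d_i/d_o = +0.7595.
|h_i| = |m|·h_o = 0.7595 × 6.8 = 5.16 cm. The image is virtual, upright and reduced, on the same side as the object.

5.16 cm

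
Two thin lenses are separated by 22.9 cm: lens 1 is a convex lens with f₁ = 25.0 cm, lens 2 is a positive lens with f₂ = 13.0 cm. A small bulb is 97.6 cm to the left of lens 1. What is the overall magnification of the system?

Lens 1: 1/d_i1 = 1/(25.0) − 1/(97.6) = 0.02975, so d_i1 = 33.61 cm; m₁ = −d_i1/d_o1 = -0.3444.
d_o2 = 22.9 − (33.61) = -10.71 cm (virtual object).
Lens 2: 1/d_i2 = 1/(13.0) − 1/(-10.71) = 0.1703, so d_i2 = 5.872 cm; m₂ = −d_i2/d_o2 = +0.5483.
m = m₁·m₂ = (-0.3444)(+0.5483) = -0.189.

m = -0.189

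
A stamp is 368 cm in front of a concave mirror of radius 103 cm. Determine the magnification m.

f = R/2 = 103/2 = 51.50 cm.
1/d_i = 1/f − 1/d_o = 1/(51.50) − 1/(368) = 0.01670, so d_i = 59.88 cm.
m = −d_i/d_o = −(59.88)/(368) = -0.163.
The image is real, inverted and reduced, in front of the mirror.

m = -0.163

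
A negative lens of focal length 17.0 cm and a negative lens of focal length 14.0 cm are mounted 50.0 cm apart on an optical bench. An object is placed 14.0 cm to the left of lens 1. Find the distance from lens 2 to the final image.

Lens 1 is diverging, so f₁ = −17.0 cm.
Lens 1: 1/d_i1 = 1/f₁ − 1/d_o1 = 1/(-17.0) − 1/(14.0) = -0.1303, so d_i1 = -7.677 cm.
The intermediate image is 7.677 cm to the left of lens 1 (virtual), which is 50.0 − (-7.677) = 57.68 cm to the left of lens 2, so d_o2 = +57.68 cm.
Lens 2 is diverging, so f₂ = −14.0 cm.
Lens 2: 1/d_i2 = 1/f₂ − 1/d_o2 = 1/(-14.0) − 1/(57.68) = -0.08877, so d_i2 = -11.3 cm.
The final image is virtual, 11.3 cm to the left of lens 2 (overall magnification ≈ 0.11).

11.3 cm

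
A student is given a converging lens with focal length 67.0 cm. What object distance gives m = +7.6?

58.2 cm

m = −d_i/d_o ⇒ d_i = −m·d_o.
1/f = 1/d_o + 1/d_i = 1/d_o − 1/(m·d_o) = (1 − 1/m)/d_o, so d_o = f(1 − 1/m) = (67.00)(1 − 1/(+7.6)) = 58.2 cm.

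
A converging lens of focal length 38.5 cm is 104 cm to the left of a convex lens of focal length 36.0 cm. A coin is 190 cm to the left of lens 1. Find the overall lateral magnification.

Lens 1: 1/d_i1 = 1/(38.5) − 1/(190) = 0.02071, so d_i1 = 48.28 cm; m₁ = −d_i1/d_o1 = -0.2541.
d_o2 = 104 − (48.28) = 55.72 cm.
Lens 2: 1/d_i2 = 1/(36.0) − 1/(55.72) = 0.009831, so d_i2 = 101.7 cm; m₂ = −d_i2/d_o2 = -1.826.
m = m₁·m₂ = (-0.2541)(-1.826) = +0.464.

m = +0.464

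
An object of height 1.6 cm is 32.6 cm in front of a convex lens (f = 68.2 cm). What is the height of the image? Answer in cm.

1/d_i = 1/f − 1/d_o = 1/(68.20) − 1/(32.6) = -0.01601, so d_i = -62.45 cm.
m = −d_i/d_o = +1.916.
|h_i| = |m|·h_o = 1.916 × 1.6 = 3.07 cm. The image is virtual, upright and enlarged, on the same side as the object.

3.07 cm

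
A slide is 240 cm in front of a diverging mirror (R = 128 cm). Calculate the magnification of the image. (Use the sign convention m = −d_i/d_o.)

m = +0.211

f = R/2 = 128/2 = 64.00 cm; for a diverging mirror, f = -64.00 cm.
1/d_i = 1/f − 1/d_o = 1/(-64.00) − 1/(240) = -0.01979, so d_i = -50.53 cm.
m = −d_i/d_o = −(-50.53)/(240) = +0.211.
The image is virtual, upright and reduced, behind the mirror.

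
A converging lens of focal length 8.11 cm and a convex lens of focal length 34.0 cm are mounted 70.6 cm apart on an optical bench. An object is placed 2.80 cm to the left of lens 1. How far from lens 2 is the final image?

62.3 cm

Lens 1: 1/d_i1 = 1/f₁ − 1/d_o1 = 1/(8.11) − 1/(2.80) = -0.2338, so d_i1 = -4.276 cm.
The intermediate image is 4.276 cm to the left of lens 1 (virtual), which is 70.6 − (-4.276) = 74.88 cm to the left of lens 2, so d_o2 = +74.88 cm.
Lens 2: 1/d_i2 = 1/f₂ − 1/d_o2 = 1/(34.0) − 1/(74.88) = 0.01606, so d_i2 = 62.3 cm.
The final image is real, 62.3 cm to the right of lens 2 (overall magnification ≈ -1.3).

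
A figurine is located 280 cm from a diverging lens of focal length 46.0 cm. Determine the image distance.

For a diverging lens, f = -46.0 cm.
Thin-lens equation: 1/s_i = 1/f − 1/s_o = 1/(-46.00) − 1/(280) = -0.02174 − 0.003571 = -0.02531, so s_i = -39.5 cm.
The image is virtual, upright and reduced, on the same side as the object.

39.5 cm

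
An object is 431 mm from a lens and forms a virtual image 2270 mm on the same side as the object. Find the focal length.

Virtual image ⇒ d_i = −2270 mm.
1/f = 1/d_o + 1/d_i = 1/(431) + 1/(-2270) = 0.001880, so f = 532 mm.
Since f is positive, the lens is converging.

f = 532 mm (converging)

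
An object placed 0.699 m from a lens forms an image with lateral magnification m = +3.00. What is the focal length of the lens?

m = −d_i/d_o ⇒ d_i = −m·d_o = −(+3.00)·(0.699) = -2.097 m.
1/f = 1/d_o + 1/d_i = 1/(0.699) + 1/(-2.097) = 0.9537, so f = 1.05 m.
Since f is positive, the lens is converging.

f = 1.05 m (converging)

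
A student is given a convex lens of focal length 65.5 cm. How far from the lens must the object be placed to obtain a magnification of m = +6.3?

m = −d_i/d_o ⇒ d_i = −m·d_o.
1/f = 1/d_o + 1/d_i = 1/d_o − 1/(m·d_o) = (1 − 1/m)/d_o, so d_o = f(1 − 1/m) = (65.50)(1 − 1/(+6.3)) = 55.1 cm.

55.1 cm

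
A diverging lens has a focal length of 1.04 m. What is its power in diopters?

For a diverging lens, f = −1.04 m.
P = 1/f = 1/(-1.04 m) = -0.962 D.

P = -0.962 D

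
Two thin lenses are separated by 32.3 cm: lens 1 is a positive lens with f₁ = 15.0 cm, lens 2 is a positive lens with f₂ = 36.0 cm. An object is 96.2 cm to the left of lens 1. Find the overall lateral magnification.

m = -0.310

Lens 1: 1/d_i1 = 1/(15.0) − 1/(96.2) = 0.05627, so d_i1 = 17.77 cm; m₁ = −d_i1/d_o1 = -0.1847.
d_o2 = 32.3 − (17.77) = 14.53 cm.
Lens 2: 1/d_i2 = 1/(36.0) − 1/(14.53) = -0.04105, so d_i2 = -24.36 cm; m₂ = −d_i2/d_o2 = +1.677.
m = m₁·m₂ = (-0.1847)(+1.677) = -0.310.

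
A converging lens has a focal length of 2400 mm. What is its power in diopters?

P = +0.417 D

f = 240 cm = 2.40 m.
P = 1/f = 1/(2.40 m) = +0.417 D.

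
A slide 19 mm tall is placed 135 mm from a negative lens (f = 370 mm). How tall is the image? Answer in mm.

For a negative lens, f = -370 mm.
1/d_i = 1/f − 1/d_o = 1/(-370.0) − 1/(135) = -0.01011, so d_i = -98.91 mm.
m = −d_i/d_o = +0.7327.
|h_i| = |m|·h_o = 0.7327 × 19 = 13.9 mm. The image is virtual, upright and reduced, on the same side as the object.

13.9 mm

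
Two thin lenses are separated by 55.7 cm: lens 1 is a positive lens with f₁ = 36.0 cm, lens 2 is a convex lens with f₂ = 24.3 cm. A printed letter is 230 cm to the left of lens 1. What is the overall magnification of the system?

Lens 1: 1/d_i1 = 1/(36.0) − 1/(230) = 0.02343, so d_i1 = 42.68 cm; m₁ = −d_i1/d_o1 = -0.1856.
d_o2 = 55.7 − (42.68) = 13.02 cm.
Lens 2: 1/d_i2 = 1/(24.3) − 1/(13.02) = -0.03565, so d_i2 = -28.05 cm; m₂ = −d_i2/d_o2 = +2.154.
m = m₁·m₂ = (-0.1856)(+2.154) = -0.400.

m = -0.400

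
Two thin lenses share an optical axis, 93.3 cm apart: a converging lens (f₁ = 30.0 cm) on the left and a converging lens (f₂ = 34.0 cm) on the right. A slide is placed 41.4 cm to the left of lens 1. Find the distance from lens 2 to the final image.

Lens 1: 1/d_i1 = 1/f₁ − 1/d_o1 = 1/(30.0) − 1/(41.4) = 0.009179, so d_i1 = 108.9 cm.
The intermediate image is 108.9 cm to the right of lens 1, which lies 15.60 cm to the right of lens 2 — a virtual object — so d_o2 = −15.60 cm.
Lens 2: 1/d_i2 = 1/f₂ − 1/d_o2 = 1/(34.0) − 1/(-15.60) = 0.09351, so d_i2 = 10.7 cm.
The final image is real, 10.7 cm to the right of lens 2 (overall magnification ≈ -1.8).

10.7 cm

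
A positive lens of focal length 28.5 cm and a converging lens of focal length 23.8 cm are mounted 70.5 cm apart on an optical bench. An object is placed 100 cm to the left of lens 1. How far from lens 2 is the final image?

107 cm

Lens 1: 1/d_i1 = 1/f₁ − 1/d_o1 = 1/(28.5) − 1/(100) = 0.02509, so d_i1 = 39.86 cm.
The intermediate image is 39.86 cm to the right of lens 1, which is 70.5 − (39.86) = 30.64 cm to the left of lens 2, so d_o2 = +30.64 cm.
Lens 2: 1/d_i2 = 1/f₂ − 1/d_o2 = 1/(23.8) − 1/(30.64) = 0.009380, so d_i2 = 107 cm.
The final image is real, 107 cm to the right of lens 2 (overall magnification ≈ 1.4).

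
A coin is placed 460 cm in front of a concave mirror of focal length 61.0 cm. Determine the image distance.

70.3 cm

Mirror equation: 1/v = 1/f − 1/u = 1/(61.00) − 1/(460) = 0.01639 − 0.002174 = 0.01422, so v = 70.3 cm.
The image is real, inverted and reduced, in front of the mirror.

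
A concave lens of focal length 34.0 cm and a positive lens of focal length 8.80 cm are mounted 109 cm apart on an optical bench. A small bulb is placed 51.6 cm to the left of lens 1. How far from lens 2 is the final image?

Lens 1 is diverging, so f₁ = −34.0 cm.
Lens 1: 1/d_i1 = 1/f₁ − 1/d_o1 = 1/(-34.0) − 1/(51.6) = -0.04879, so d_i1 = -20.50 cm.
The intermediate image is 20.50 cm to the left of lens 1 (virtual), which is 109 − (-20.50) = 129.5 cm to the left of lens 2, so d_o2 = +129.5 cm.
Lens 2: 1/d_i2 = 1/f₂ − 1/d_o2 = 1/(8.80) − 1/(129.5) = 0.1059, so d_i2 = 9.44 cm.
The final image is real, 9.44 cm to the right of lens 2 (overall magnification ≈ -0.029).

9.44 cm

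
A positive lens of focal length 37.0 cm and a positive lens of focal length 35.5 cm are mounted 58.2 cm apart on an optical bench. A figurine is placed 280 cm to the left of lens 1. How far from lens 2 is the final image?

Lens 1: 1/d_i1 = 1/f₁ − 1/d_o1 = 1/(37.0) − 1/(280) = 0.02346, so d_i1 = 42.63 cm.
The intermediate image is 42.63 cm to the right of lens 1, which is 58.2 − (42.63) = 15.57 cm to the left of lens 2, so d_o2 = +15.57 cm.
Lens 2: 1/d_i2 = 1/f₂ − 1/d_o2 = 1/(35.5) − 1/(15.57) = -0.03606, so d_i2 = -27.7 cm.
The final image is virtual, 27.7 cm to the left of lens 2 (overall magnification ≈ -0.27).

27.7 cm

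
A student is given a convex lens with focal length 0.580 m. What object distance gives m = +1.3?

0.134 m

m = −d_i/d_o ⇒ d_i = −m·d_o.
1/f = 1/d_o + 1/d_i = 1/d_o − 1/(m·d_o) = (1 − 1/m)/d_o, so d_o = f(1 − 1/m) = (0.5800)(1 − 1/(+1.3)) = 0.134 m.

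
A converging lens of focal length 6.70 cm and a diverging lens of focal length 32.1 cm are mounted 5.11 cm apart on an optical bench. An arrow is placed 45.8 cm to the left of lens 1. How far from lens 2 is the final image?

2.99 cm

Lens 1: 1/d_i1 = 1/f₁ − 1/d_o1 = 1/(6.70) − 1/(45.8) = 0.1274, so d_i1 = 7.848 cm.
The intermediate image is 7.848 cm to the right of lens 1, which lies 2.738 cm to the right of lens 2 — a virtual object — so d_o2 = −2.738 cm.
Lens 2 is diverging, so f₂ = −32.1 cm.
Lens 2: 1/d_i2 = 1/f₂ − 1/d_o2 = 1/(-32.1) − 1/(-2.738) = 0.3341, so d_i2 = 2.99 cm.
The final image is real, 2.99 cm to the right of lens 2 (overall magnification ≈ -0.19).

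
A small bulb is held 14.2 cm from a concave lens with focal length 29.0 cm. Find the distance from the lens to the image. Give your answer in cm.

For a concave lens, f = -29.0 cm.
Thin-lens equation: 1/v = 1/f − 1/u = 1/(-29.00) − 1/(14.2) = -0.03448 − 0.07042 = -0.1049, so v = -9.53 cm.
The image is virtual, upright and reduced, on the same side as the object.

9.53 cm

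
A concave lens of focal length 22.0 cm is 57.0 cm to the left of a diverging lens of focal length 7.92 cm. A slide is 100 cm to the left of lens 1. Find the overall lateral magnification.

m = +0.0172

f₁ = −22.0 cm (diverging).
Lens 1: 1/d_i1 = 1/(-22.0) − 1/(100) = -0.05545, so d_i1 = -18.03 cm; m₁ = −d_i1/d_o1 = +0.1803.
d_o2 = 57.0 − (-18.03) = 75.03 cm.
f₂ = −7.92 cm (diverging).
Lens 2: 1/d_i2 = 1/(-7.92) − 1/(75.03) = -0.1396, so d_i2 = -7.164 cm; m₂ = −d_i2/d_o2 = +0.09548.
m = m₁·m₂ = (+0.1803)(+0.09548) = +0.0172.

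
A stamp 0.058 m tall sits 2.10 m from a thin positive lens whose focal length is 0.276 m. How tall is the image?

0.00878 m

1/d_i = 1/f − 1/d_o = 1/(0.2760) − 1/(2.10) = 3.147, so d_i = 0.3178 m.
m = −d_i/d_o = -0.1513.
|h_i| = |m|·h_o = 0.1513 × 0.058 = 0.00878 m. The image is real, inverted and reduced, on the far side of the lens.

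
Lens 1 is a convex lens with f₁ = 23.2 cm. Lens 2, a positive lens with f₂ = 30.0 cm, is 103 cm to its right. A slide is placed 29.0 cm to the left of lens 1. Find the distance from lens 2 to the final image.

Lens 1: 1/d_i1 = 1/f₁ − 1/d_o1 = 1/(23.2) − 1/(29.0) = 0.008621, so d_i1 = 116.0 cm.
The intermediate image is 116.0 cm to the right of lens 1, which lies 13.00 cm to the right of lens 2 — a virtual object — so d_o2 = −13.00 cm.
Lens 2: 1/d_i2 = 1/f₂ − 1/d_o2 = 1/(30.0) − 1/(-13.00) = 0.1103, so d_i2 = 9.07 cm.
The final image is real, 9.07 cm to the right of lens 2 (overall magnification ≈ -2.8).

9.07 cm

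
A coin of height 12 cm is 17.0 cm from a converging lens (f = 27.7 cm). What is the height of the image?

31.1 cm

1/d_i = 1/f − 1/d_o = 1/(27.70) − 1/(17.0) = -0.02272, so d_i = -44.01 cm.
m = −d_i/d_o = +2.589.
|h_i| = |m|·h_o = 2.589 × 12 = 31.1 cm. The image is virtual, upright and enlarged, on the same side as the object.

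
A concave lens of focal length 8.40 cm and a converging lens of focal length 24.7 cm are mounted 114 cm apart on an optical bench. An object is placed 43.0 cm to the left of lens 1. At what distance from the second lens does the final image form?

31.0 cm

Lens 1 is diverging, so f₁ = −8.40 cm.
Lens 1: 1/d_i1 = 1/f₁ − 1/d_o1 = 1/(-8.40) − 1/(43.0) = -0.1423, so d_i1 = -7.027 cm.
The intermediate image is 7.027 cm to the left of lens 1 (virtual), which is 114 − (-7.027) = 121.0 cm to the left of lens 2, so d_o2 = +121.0 cm.
Lens 2: 1/d_i2 = 1/f₂ − 1/d_o2 = 1/(24.7) − 1/(121.0) = 0.03222, so d_i2 = 31.0 cm.
The final image is real, 31.0 cm to the right of lens 2 (overall magnification ≈ -0.042).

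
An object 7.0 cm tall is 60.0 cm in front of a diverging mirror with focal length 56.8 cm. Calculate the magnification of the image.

m = +0.486

For a diverging mirror, f = -56.8 cm.
1/d_i = 1/f − 1/d_o = 1/(-56.80) − 1/(60.0) = -0.03427, so d_i = -29.18 cm.
m = −d_i/d_o = −(-29.18)/(60.0) = +0.486.
The image is virtual, upright and reduced, behind the mirror.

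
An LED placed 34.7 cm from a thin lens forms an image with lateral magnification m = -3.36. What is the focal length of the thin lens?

f = 26.7 cm (converging)

m = −d_i/d_o ⇒ d_i = −m·d_o = −(-3.36)·(34.7) = 116.6 cm.
1/f = 1/d_o + 1/d_i = 1/(34.7) + 1/(116.6) = 0.03739, so f = 26.7 cm.
Since f is positive, the thin lens is converging.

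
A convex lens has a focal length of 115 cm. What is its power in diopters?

P = +0.870 D

f = 115 cm = 1.15 m.
P = 1/f = 1/(1.15 m) = +0.870 D.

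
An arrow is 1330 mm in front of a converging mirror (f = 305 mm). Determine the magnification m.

m = -0.298

1/d_i = 1/f − 1/d_o = 1/(305.0) − 1/(1330) = 0.002527, so d_i = 395.8 mm.
m = −d_i/d_o = −(395.8)/(1330) = -0.298.
The image is real, inverted and reduced, in front of the mirror.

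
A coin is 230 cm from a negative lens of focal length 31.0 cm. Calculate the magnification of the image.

m = +0.119

For a negative lens, f = -31.0 cm.
1/d_i = 1/f − 1/d_o = 1/(-31.00) − 1/(230) = -0.03661, so d_i = -27.32 cm.
m = −d_i/d_o = −(-27.32)/(230) = +0.119.
The image is virtual, upright and reduced, on the same side as the object.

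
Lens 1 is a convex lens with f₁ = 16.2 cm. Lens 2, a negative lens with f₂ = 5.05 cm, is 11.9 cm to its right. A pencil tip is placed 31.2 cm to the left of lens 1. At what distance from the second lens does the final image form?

Lens 1: 1/d_i1 = 1/f₁ − 1/d_o1 = 1/(16.2) − 1/(31.2) = 0.02968, so d_i1 = 33.70 cm.
The intermediate image is 33.70 cm to the right of lens 1, which lies 21.80 cm to the right of lens 2 — a virtual object — so d_o2 = −21.80 cm.
Lens 2 is diverging, so f₂ = −5.05 cm.
Lens 2: 1/d_i2 = 1/f₂ − 1/d_o2 = 1/(-5.05) − 1/(-21.80) = -0.1521, so d_i2 = -6.57 cm.
The final image is virtual, 6.57 cm to the left of lens 2 (overall magnification ≈ 0.33).

6.57 cm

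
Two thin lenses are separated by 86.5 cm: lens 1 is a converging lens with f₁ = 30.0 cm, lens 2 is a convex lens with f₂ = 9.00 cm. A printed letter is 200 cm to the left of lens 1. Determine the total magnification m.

Lens 1: 1/d_i1 = 1/(30.0) − 1/(200) = 0.02833, so d_i1 = 35.29 cm; m₁ = −d_i1/d_o1 = -0.1764.
d_o2 = 86.5 − (35.29) = 51.21 cm.
Lens 2: 1/d_i2 = 1/(9.00) − 1/(51.21) = 0.09158, so d_i2 = 10.92 cm; m₂ = −d_i2/d_o2 = -0.2132.
m = m₁·m₂ = (-0.1764)(-0.2132) = +0.0376.

m = +0.0376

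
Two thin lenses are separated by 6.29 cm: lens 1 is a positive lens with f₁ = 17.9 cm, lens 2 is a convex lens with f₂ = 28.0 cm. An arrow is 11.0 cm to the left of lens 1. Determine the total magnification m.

Lens 1: 1/d_i1 = 1/(17.9) − 1/(11.0) = -0.03504, so d_i1 = -28.54 cm; m₁ = −d_i1/d_o1 = +2.595.
d_o2 = 6.29 − (-28.54) = 34.83 cm.
Lens 2: 1/d_i2 = 1/(28.0) − 1/(34.83) = 0.007003, so d_i2 = 142.8 cm; m₂ = −d_i2/d_o2 = -4.100.
m = m₁·m₂ = (+2.595)(-4.100) = -10.6.

m = -10.6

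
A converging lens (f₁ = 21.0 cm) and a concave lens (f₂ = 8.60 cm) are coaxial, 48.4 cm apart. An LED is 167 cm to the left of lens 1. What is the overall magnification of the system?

Lens 1: 1/d_i1 = 1/(21.0) − 1/(167) = 0.04163, so d_i1 = 24.02 cm; m₁ = −d_i1/d_o1 = -0.1438.
d_o2 = 48.4 − (24.02) = 24.38 cm.
f₂ = −8.60 cm (diverging).
Lens 2: 1/d_i2 = 1/(-8.60) − 1/(24.38) = -0.1573, so d_i2 = -6.357 cm; m₂ = −d_i2/d_o2 = +0.2608.
m = m₁·m₂ = (-0.1438)(+0.2608) = -0.0375.

m = -0.0375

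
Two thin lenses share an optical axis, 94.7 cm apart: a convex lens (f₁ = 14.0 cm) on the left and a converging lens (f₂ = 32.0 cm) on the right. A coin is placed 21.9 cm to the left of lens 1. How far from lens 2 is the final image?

Lens 1: 1/d_i1 = 1/f₁ − 1/d_o1 = 1/(14.0) − 1/(21.9) = 0.02577, so d_i1 = 38.81 cm.
The intermediate image is 38.81 cm to the right of lens 1, which is 94.7 − (38.81) = 55.89 cm to the left of lens 2, so d_o2 = +55.89 cm.
Lens 2: 1/d_i2 = 1/f₂ − 1/d_o2 = 1/(32.0) − 1/(55.89) = 0.01336, so d_i2 = 74.9 cm.
The final image is real, 74.9 cm to the right of lens 2 (overall magnification ≈ 2.4).

74.9 cm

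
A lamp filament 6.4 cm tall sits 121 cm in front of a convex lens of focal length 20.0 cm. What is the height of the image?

1/d_i = 1/f − 1/d_o = 1/(20.00) − 1/(121) = 0.04174, so d_i = 23.96 cm.
m = −d_i/d_o = -0.1980.
|h_i| = |m|·h_o = 0.1980 × 6.4 = 1.27 cm. The image is real, inverted and reduced, on the far side of the lens.

1.27 cm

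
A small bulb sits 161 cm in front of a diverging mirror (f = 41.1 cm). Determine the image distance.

For a diverging mirror, f = -41.1 cm.
Mirror equation: 1/q = 1/f − 1/p = 1/(-41.10) − 1/(161) = -0.02433 − 0.006211 = -0.03054, so q = -32.7 cm.
The image is virtual, upright and reduced, behind the mirror.

32.7 cm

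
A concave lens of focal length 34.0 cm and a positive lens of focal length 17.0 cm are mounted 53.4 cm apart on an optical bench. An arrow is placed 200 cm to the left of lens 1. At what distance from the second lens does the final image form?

21.4 cm

Lens 1 is diverging, so f₁ = −34.0 cm.
Lens 1: 1/d_i1 = 1/f₁ − 1/d_o1 = 1/(-34.0) − 1/(200) = -0.03441, so d_i1 = -29.06 cm.
The intermediate image is 29.06 cm to the left of lens 1 (virtual), which is 53.4 − (-29.06) = 82.46 cm to the left of lens 2, so d_o2 = +82.46 cm.
Lens 2: 1/d_i2 = 1/f₂ − 1/d_o2 = 1/(17.0) − 1/(82.46) = 0.04670, so d_i2 = 21.4 cm.
The final image is real, 21.4 cm to the right of lens 2 (overall magnification ≈ -0.038).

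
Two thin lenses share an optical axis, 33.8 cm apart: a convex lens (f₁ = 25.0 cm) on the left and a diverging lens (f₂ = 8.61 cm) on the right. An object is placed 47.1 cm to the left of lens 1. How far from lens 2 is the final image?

15.4 cm

Lens 1: 1/d_i1 = 1/f₁ − 1/d_o1 = 1/(25.0) − 1/(47.1) = 0.01877, so d_i1 = 53.28 cm.
The intermediate image is 53.28 cm to the right of lens 1, which lies 19.48 cm to the right of lens 2 — a virtual object — so d_o2 = −19.48 cm.
Lens 2 is diverging, so f₂ = −8.61 cm.
Lens 2: 1/d_i2 = 1/f₂ − 1/d_o2 = 1/(-8.61) − 1/(-19.48) = -0.06481, so d_i2 = -15.4 cm.
The final image is virtual, 15.4 cm to the left of lens 2 (overall magnification ≈ 0.90).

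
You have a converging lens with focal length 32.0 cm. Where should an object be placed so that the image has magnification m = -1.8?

m = −d_i/d_o ⇒ d_i = −m·d_o.
1/f = 1/d_o + 1/d_i = 1/d_o − 1/(m·d_o) = (1 − 1/m)/d_o, so d_o = f(1 − 1/m) = (32.00)(1 − 1/(-1.8)) = 49.8 cm.

49.8 cm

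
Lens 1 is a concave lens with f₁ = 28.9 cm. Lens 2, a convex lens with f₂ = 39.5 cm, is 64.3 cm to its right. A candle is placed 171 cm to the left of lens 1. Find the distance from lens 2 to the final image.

71.0 cm

Lens 1 is diverging, so f₁ = −28.9 cm.
Lens 1: 1/d_i1 = 1/f₁ − 1/d_o1 = 1/(-28.9) − 1/(171) = -0.04045, so d_i1 = -24.72 cm.
The intermediate image is 24.72 cm to the left of lens 1 (virtual), which is 64.3 − (-24.72) = 89.02 cm to the left of lens 2, so d_o2 = +89.02 cm.
Lens 2: 1/d_i2 = 1/f₂ − 1/d_o2 = 1/(39.5) − 1/(89.02) = 0.01408, so d_i2 = 71.0 cm.
The final image is real, 71.0 cm to the right of lens 2 (overall magnification ≈ -0.12).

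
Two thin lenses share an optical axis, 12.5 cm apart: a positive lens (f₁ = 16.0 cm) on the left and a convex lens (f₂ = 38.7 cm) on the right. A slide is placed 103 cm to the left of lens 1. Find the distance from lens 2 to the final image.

Lens 1: 1/d_i1 = 1/f₁ − 1/d_o1 = 1/(16.0) − 1/(103) = 0.05279, so d_i1 = 18.94 cm.
The intermediate image is 18.94 cm to the right of lens 1, which lies 6.440 cm to the right of lens 2 — a virtual object — so d_o2 = −6.440 cm.
Lens 2: 1/d_i2 = 1/f₂ − 1/d_o2 = 1/(38.7) − 1/(-6.440) = 0.1811, so d_i2 = 5.52 cm.
The final image is real, 5.52 cm to the right of lens 2 (overall magnification ≈ -0.16).

5.52 cm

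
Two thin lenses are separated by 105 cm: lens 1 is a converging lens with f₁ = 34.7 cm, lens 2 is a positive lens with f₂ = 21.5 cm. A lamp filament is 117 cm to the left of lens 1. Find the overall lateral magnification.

Lens 1: 1/d_i1 = 1/(34.7) − 1/(117) = 0.02027, so d_i1 = 49.33 cm; m₁ = −d_i1/d_o1 = -0.4216.
d_o2 = 105 − (49.33) = 55.67 cm.
Lens 2: 1/d_i2 = 1/(21.5) − 1/(55.67) = 0.02855, so d_i2 = 35.03 cm; m₂ = −d_i2/d_o2 = -0.6292.
m = m₁·m₂ = (-0.4216)(-0.6292) = +0.265.

m = +0.265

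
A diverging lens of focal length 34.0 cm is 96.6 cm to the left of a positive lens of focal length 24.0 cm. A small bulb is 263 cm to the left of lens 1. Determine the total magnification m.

m = -0.0268

f₁ = −34.0 cm (diverging).
Lens 1: 1/d_i1 = 1/(-34.0) − 1/(263) = -0.03321, so d_i1 = -30.11 cm; m₁ = −d_i1/d_o1 = +0.1145.
d_o2 = 96.6 − (-30.11) = 126.7 cm.
Lens 2: 1/d_i2 = 1/(24.0) − 1/(126.7) = 0.03377, so d_i2 = 29.61 cm; m₂ = −d_i2/d_o2 = -0.2337.
m = m₁·m₂ = (+0.1145)(-0.2337) = -0.0268.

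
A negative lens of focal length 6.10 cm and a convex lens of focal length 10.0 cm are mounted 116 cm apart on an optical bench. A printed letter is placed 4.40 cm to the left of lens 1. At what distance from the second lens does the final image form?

Lens 1 is diverging, so f₁ = −6.10 cm.
Lens 1: 1/d_i1 = 1/f₁ − 1/d_o1 = 1/(-6.10) − 1/(4.40) = -0.3912, so d_i1 = -2.556 cm.
The intermediate image is 2.556 cm to the left of lens 1 (virtual), which is 116 − (-2.556) = 118.6 cm to the left of lens 2, so d_o2 = +118.6 cm.
Lens 2: 1/d_i2 = 1/f₂ − 1/d_o2 = 1/(10.0) − 1/(118.6) = 0.09157, so d_i2 = 10.9 cm.
The final image is real, 10.9 cm to the right of lens 2 (overall magnification ≈ -0.054).

10.9 cm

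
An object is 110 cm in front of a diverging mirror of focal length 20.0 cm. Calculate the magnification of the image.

m = +0.154

For a diverging mirror, f = -20.0 cm.
1/d_i = 1/f − 1/d_o = 1/(-20.00) − 1/(110) = -0.05909, so d_i = -16.92 cm.
m = −d_i/d_o = −(-16.92)/(110) = +0.154.
The image is virtual, upright and reduced, behind the mirror.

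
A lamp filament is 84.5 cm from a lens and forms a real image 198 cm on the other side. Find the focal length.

f = 59.2 cm (converging)

Real image ⇒ d_i = +198 cm.
1/f = 1/d_o + 1/d_i = 1/(84.5) + 1/(198) = 0.01688, so f = 59.2 cm.
Since f is positive, the lens is converging.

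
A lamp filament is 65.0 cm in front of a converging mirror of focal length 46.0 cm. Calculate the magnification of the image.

1/d_i = 1/f − 1/d_o = 1/(46.00) − 1/(65.0) = 0.006355, so d_i = 157.4 cm.
m = −d_i/d_o = −(157.4)/(65.0) = -2.42.
The image is real, inverted and enlarged, in front of the mirror.

m = -2.42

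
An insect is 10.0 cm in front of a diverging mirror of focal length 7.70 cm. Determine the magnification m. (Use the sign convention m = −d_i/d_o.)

m = +0.435

For a diverging mirror, f = -7.70 cm.
1/d_i = 1/f − 1/d_o = 1/(-7.700) − 1/(10.0) = -0.2299, so d_i = -4.350 cm.
m = −d_i/d_o = −(-4.350)/(10.0) = +0.435.
The image is virtual, upright and reduced, behind the mirror.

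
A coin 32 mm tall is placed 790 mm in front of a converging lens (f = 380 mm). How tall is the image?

29.7 mm

1/d_i = 1/f − 1/d_o = 1/(380.0) − 1/(790) = 0.001366, so d_i = 732.2 mm.
m = −d_i/d_o = -0.9268.
|h_i| = |m|·h_o = 0.9268 × 32 = 29.7 mm. The image is real, inverted and reduced, on the far side of the lens.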